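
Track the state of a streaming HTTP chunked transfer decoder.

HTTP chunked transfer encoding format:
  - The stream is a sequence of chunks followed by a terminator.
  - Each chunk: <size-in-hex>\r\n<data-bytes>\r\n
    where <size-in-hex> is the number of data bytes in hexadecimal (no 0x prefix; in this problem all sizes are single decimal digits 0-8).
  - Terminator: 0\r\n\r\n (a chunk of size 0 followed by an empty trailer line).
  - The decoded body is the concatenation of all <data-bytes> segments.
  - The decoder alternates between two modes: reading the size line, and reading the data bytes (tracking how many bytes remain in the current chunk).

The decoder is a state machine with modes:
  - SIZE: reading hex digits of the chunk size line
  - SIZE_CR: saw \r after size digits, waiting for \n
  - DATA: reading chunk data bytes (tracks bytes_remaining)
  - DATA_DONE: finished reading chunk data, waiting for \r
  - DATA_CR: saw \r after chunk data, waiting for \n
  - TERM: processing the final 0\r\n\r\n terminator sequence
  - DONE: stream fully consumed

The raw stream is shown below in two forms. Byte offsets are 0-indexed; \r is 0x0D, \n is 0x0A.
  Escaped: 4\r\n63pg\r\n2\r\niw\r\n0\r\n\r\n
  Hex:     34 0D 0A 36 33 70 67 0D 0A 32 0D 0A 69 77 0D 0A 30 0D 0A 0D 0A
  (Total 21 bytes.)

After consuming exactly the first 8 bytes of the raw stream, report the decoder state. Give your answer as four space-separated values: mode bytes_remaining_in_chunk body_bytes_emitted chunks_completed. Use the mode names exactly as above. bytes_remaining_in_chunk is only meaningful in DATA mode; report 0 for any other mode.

Answer: DATA_CR 0 4 0

Derivation:
Byte 0 = '4': mode=SIZE remaining=0 emitted=0 chunks_done=0
Byte 1 = 0x0D: mode=SIZE_CR remaining=0 emitted=0 chunks_done=0
Byte 2 = 0x0A: mode=DATA remaining=4 emitted=0 chunks_done=0
Byte 3 = '6': mode=DATA remaining=3 emitted=1 chunks_done=0
Byte 4 = '3': mode=DATA remaining=2 emitted=2 chunks_done=0
Byte 5 = 'p': mode=DATA remaining=1 emitted=3 chunks_done=0
Byte 6 = 'g': mode=DATA_DONE remaining=0 emitted=4 chunks_done=0
Byte 7 = 0x0D: mode=DATA_CR remaining=0 emitted=4 chunks_done=0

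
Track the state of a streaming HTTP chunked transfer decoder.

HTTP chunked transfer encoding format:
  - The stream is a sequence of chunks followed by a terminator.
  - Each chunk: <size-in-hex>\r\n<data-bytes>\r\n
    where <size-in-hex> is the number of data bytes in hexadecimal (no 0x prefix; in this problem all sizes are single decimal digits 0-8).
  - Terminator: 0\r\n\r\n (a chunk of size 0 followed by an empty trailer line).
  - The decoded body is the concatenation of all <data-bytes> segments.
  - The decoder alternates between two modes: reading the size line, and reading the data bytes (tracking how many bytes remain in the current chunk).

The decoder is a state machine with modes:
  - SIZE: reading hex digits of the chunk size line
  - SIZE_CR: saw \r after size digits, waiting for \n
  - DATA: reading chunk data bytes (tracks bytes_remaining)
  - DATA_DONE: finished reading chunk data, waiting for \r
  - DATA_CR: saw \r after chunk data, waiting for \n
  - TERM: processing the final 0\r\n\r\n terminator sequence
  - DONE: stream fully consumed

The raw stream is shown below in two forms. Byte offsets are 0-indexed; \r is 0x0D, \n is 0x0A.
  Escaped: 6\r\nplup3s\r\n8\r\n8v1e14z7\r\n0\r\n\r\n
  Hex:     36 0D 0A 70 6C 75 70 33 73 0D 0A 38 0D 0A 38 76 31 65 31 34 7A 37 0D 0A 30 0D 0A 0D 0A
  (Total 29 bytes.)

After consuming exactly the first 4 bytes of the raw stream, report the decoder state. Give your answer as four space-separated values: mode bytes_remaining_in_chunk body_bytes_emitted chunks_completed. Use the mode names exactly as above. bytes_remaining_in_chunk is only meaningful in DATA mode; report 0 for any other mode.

Byte 0 = '6': mode=SIZE remaining=0 emitted=0 chunks_done=0
Byte 1 = 0x0D: mode=SIZE_CR remaining=0 emitted=0 chunks_done=0
Byte 2 = 0x0A: mode=DATA remaining=6 emitted=0 chunks_done=0
Byte 3 = 'p': mode=DATA remaining=5 emitted=1 chunks_done=0

Answer: DATA 5 1 0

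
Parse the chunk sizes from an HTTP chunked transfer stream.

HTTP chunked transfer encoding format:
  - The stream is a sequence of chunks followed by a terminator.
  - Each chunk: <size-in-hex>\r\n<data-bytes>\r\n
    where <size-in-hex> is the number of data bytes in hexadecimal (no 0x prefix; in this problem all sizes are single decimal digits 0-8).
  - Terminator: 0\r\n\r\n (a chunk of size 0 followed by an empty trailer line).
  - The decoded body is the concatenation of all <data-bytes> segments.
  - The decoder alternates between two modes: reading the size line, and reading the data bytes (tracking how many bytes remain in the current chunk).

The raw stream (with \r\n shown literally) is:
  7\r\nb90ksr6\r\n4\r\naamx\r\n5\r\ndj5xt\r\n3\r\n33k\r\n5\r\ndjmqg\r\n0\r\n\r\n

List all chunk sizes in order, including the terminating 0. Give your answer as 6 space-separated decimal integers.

Answer: 7 4 5 3 5 0

Derivation:
Chunk 1: stream[0..1]='7' size=0x7=7, data at stream[3..10]='b90ksr6' -> body[0..7], body so far='b90ksr6'
Chunk 2: stream[12..13]='4' size=0x4=4, data at stream[15..19]='aamx' -> body[7..11], body so far='b90ksr6aamx'
Chunk 3: stream[21..22]='5' size=0x5=5, data at stream[24..29]='dj5xt' -> body[11..16], body so far='b90ksr6aamxdj5xt'
Chunk 4: stream[31..32]='3' size=0x3=3, data at stream[34..37]='33k' -> body[16..19], body so far='b90ksr6aamxdj5xt33k'
Chunk 5: stream[39..40]='5' size=0x5=5, data at stream[42..47]='djmqg' -> body[19..24], body so far='b90ksr6aamxdj5xt33kdjmqg'
Chunk 6: stream[49..50]='0' size=0 (terminator). Final body='b90ksr6aamxdj5xt33kdjmqg' (24 bytes)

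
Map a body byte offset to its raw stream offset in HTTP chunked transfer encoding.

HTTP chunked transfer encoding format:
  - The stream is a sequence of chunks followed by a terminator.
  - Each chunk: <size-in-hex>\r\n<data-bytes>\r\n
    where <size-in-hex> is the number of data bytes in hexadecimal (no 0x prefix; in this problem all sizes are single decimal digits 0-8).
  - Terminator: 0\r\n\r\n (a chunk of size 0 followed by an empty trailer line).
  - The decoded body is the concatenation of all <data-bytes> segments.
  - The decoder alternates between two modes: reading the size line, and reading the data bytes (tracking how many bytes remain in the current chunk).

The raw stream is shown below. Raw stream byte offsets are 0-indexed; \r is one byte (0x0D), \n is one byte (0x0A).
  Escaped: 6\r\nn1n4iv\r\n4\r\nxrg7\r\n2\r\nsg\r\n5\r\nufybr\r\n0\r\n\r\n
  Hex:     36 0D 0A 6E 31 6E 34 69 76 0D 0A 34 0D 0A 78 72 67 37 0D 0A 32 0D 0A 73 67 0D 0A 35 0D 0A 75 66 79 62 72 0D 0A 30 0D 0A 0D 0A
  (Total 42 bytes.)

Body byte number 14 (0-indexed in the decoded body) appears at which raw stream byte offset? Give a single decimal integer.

Chunk 1: stream[0..1]='6' size=0x6=6, data at stream[3..9]='n1n4iv' -> body[0..6], body so far='n1n4iv'
Chunk 2: stream[11..12]='4' size=0x4=4, data at stream[14..18]='xrg7' -> body[6..10], body so far='n1n4ivxrg7'
Chunk 3: stream[20..21]='2' size=0x2=2, data at stream[23..25]='sg' -> body[10..12], body so far='n1n4ivxrg7sg'
Chunk 4: stream[27..28]='5' size=0x5=5, data at stream[30..35]='ufybr' -> body[12..17], body so far='n1n4ivxrg7sgufybr'
Chunk 5: stream[37..38]='0' size=0 (terminator). Final body='n1n4ivxrg7sgufybr' (17 bytes)
Body byte 14 at stream offset 32

Answer: 32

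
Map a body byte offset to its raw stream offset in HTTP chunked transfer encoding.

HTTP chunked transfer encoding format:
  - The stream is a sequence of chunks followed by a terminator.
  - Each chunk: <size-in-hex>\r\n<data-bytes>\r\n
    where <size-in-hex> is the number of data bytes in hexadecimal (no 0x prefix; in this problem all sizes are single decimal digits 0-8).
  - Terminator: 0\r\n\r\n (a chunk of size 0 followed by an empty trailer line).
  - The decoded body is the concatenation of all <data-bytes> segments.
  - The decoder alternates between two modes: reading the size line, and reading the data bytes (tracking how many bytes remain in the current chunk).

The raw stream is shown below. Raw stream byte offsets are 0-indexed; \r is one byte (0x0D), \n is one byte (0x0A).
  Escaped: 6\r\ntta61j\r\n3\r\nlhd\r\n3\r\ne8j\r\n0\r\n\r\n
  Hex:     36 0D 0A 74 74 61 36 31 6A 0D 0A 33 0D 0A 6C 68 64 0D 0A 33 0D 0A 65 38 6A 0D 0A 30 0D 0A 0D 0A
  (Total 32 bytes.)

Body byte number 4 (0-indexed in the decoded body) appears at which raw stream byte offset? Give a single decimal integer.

Chunk 1: stream[0..1]='6' size=0x6=6, data at stream[3..9]='tta61j' -> body[0..6], body so far='tta61j'
Chunk 2: stream[11..12]='3' size=0x3=3, data at stream[14..17]='lhd' -> body[6..9], body so far='tta61jlhd'
Chunk 3: stream[19..20]='3' size=0x3=3, data at stream[22..25]='e8j' -> body[9..12], body so far='tta61jlhde8j'
Chunk 4: stream[27..28]='0' size=0 (terminator). Final body='tta61jlhde8j' (12 bytes)
Body byte 4 at stream offset 7

Answer: 7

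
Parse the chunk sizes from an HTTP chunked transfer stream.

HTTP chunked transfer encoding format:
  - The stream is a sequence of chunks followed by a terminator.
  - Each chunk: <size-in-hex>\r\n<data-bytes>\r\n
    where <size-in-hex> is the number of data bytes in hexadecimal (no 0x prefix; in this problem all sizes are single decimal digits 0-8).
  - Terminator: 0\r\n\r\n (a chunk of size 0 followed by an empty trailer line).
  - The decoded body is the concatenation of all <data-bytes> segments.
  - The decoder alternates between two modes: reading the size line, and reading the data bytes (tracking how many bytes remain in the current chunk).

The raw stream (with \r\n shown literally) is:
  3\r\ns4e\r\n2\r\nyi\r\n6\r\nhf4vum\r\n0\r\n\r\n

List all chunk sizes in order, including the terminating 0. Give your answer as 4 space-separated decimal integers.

Chunk 1: stream[0..1]='3' size=0x3=3, data at stream[3..6]='s4e' -> body[0..3], body so far='s4e'
Chunk 2: stream[8..9]='2' size=0x2=2, data at stream[11..13]='yi' -> body[3..5], body so far='s4eyi'
Chunk 3: stream[15..16]='6' size=0x6=6, data at stream[18..24]='hf4vum' -> body[5..11], body so far='s4eyihf4vum'
Chunk 4: stream[26..27]='0' size=0 (terminator). Final body='s4eyihf4vum' (11 bytes)

Answer: 3 2 6 0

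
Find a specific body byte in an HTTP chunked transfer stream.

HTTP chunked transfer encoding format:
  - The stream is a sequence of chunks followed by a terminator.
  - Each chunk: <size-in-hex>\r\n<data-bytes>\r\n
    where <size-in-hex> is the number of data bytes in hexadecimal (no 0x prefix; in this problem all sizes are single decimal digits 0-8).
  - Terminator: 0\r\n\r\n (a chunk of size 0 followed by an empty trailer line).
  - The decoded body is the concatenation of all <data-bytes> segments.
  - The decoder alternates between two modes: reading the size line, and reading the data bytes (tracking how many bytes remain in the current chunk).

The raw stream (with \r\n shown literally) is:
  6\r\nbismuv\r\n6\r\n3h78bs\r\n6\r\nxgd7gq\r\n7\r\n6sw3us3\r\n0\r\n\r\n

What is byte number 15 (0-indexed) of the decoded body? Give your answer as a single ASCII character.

Chunk 1: stream[0..1]='6' size=0x6=6, data at stream[3..9]='bismuv' -> body[0..6], body so far='bismuv'
Chunk 2: stream[11..12]='6' size=0x6=6, data at stream[14..20]='3h78bs' -> body[6..12], body so far='bismuv3h78bs'
Chunk 3: stream[22..23]='6' size=0x6=6, data at stream[25..31]='xgd7gq' -> body[12..18], body so far='bismuv3h78bsxgd7gq'
Chunk 4: stream[33..34]='7' size=0x7=7, data at stream[36..43]='6sw3us3' -> body[18..25], body so far='bismuv3h78bsxgd7gq6sw3us3'
Chunk 5: stream[45..46]='0' size=0 (terminator). Final body='bismuv3h78bsxgd7gq6sw3us3' (25 bytes)
Body byte 15 = '7'

Answer: 7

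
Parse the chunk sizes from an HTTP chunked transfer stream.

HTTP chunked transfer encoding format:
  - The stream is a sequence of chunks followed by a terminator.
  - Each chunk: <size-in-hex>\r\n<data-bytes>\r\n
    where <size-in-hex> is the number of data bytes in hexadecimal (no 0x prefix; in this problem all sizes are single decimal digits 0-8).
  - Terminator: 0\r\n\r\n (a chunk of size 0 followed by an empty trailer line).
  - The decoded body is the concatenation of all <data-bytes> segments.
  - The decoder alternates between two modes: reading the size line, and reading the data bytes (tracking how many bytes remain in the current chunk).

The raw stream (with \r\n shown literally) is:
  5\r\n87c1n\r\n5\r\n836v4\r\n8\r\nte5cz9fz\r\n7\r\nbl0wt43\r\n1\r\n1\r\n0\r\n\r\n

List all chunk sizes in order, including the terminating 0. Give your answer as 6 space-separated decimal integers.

Answer: 5 5 8 7 1 0

Derivation:
Chunk 1: stream[0..1]='5' size=0x5=5, data at stream[3..8]='87c1n' -> body[0..5], body so far='87c1n'
Chunk 2: stream[10..11]='5' size=0x5=5, data at stream[13..18]='836v4' -> body[5..10], body so far='87c1n836v4'
Chunk 3: stream[20..21]='8' size=0x8=8, data at stream[23..31]='te5cz9fz' -> body[10..18], body so far='87c1n836v4te5cz9fz'
Chunk 4: stream[33..34]='7' size=0x7=7, data at stream[36..43]='bl0wt43' -> body[18..25], body so far='87c1n836v4te5cz9fzbl0wt43'
Chunk 5: stream[45..46]='1' size=0x1=1, data at stream[48..49]='1' -> body[25..26], body so far='87c1n836v4te5cz9fzbl0wt431'
Chunk 6: stream[51..52]='0' size=0 (terminator). Final body='87c1n836v4te5cz9fzbl0wt431' (26 bytes)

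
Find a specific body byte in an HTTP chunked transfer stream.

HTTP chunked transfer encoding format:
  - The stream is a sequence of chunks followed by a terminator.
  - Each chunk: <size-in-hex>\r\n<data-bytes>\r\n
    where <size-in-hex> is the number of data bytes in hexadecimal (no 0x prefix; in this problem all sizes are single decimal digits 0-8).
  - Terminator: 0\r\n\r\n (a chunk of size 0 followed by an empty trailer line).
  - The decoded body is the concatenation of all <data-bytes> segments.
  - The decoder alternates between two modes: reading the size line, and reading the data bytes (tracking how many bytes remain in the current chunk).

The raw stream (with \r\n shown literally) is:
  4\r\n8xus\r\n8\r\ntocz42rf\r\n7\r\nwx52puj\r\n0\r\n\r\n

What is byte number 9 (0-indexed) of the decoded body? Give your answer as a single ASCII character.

Chunk 1: stream[0..1]='4' size=0x4=4, data at stream[3..7]='8xus' -> body[0..4], body so far='8xus'
Chunk 2: stream[9..10]='8' size=0x8=8, data at stream[12..20]='tocz42rf' -> body[4..12], body so far='8xustocz42rf'
Chunk 3: stream[22..23]='7' size=0x7=7, data at stream[25..32]='wx52puj' -> body[12..19], body so far='8xustocz42rfwx52puj'
Chunk 4: stream[34..35]='0' size=0 (terminator). Final body='8xustocz42rfwx52puj' (19 bytes)
Body byte 9 = '2'

Answer: 2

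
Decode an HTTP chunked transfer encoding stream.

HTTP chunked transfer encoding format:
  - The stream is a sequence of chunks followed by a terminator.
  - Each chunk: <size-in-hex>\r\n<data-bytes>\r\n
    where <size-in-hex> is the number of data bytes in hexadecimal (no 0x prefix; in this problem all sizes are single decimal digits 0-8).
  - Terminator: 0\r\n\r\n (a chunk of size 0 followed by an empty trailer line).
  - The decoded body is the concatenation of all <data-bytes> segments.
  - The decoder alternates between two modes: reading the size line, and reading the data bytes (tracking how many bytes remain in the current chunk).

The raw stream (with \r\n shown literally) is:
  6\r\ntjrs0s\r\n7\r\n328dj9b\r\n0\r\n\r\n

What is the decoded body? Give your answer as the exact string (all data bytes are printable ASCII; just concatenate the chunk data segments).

Answer: tjrs0s328dj9b

Derivation:
Chunk 1: stream[0..1]='6' size=0x6=6, data at stream[3..9]='tjrs0s' -> body[0..6], body so far='tjrs0s'
Chunk 2: stream[11..12]='7' size=0x7=7, data at stream[14..21]='328dj9b' -> body[6..13], body so far='tjrs0s328dj9b'
Chunk 3: stream[23..24]='0' size=0 (terminator). Final body='tjrs0s328dj9b' (13 bytes)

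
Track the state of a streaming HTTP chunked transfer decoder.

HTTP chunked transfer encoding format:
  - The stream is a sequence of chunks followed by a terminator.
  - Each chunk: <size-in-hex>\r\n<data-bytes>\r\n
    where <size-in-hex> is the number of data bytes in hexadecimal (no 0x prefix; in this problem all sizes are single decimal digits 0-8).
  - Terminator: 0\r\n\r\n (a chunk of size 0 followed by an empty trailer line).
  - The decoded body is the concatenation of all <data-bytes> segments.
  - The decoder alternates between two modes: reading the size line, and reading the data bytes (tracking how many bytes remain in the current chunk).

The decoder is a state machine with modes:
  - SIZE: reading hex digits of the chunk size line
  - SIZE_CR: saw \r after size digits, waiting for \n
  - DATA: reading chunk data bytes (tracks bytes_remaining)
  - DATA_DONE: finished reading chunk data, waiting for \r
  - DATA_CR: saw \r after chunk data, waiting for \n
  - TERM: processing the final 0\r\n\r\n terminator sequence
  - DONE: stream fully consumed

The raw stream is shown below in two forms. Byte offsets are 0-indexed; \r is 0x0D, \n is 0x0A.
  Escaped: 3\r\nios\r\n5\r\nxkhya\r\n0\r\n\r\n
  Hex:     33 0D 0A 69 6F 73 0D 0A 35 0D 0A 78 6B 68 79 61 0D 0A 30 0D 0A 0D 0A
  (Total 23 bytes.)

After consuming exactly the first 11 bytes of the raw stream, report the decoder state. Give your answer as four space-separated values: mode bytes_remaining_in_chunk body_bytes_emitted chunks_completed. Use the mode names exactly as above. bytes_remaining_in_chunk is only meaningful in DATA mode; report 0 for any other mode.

Byte 0 = '3': mode=SIZE remaining=0 emitted=0 chunks_done=0
Byte 1 = 0x0D: mode=SIZE_CR remaining=0 emitted=0 chunks_done=0
Byte 2 = 0x0A: mode=DATA remaining=3 emitted=0 chunks_done=0
Byte 3 = 'i': mode=DATA remaining=2 emitted=1 chunks_done=0
Byte 4 = 'o': mode=DATA remaining=1 emitted=2 chunks_done=0
Byte 5 = 's': mode=DATA_DONE remaining=0 emitted=3 chunks_done=0
Byte 6 = 0x0D: mode=DATA_CR remaining=0 emitted=3 chunks_done=0
Byte 7 = 0x0A: mode=SIZE remaining=0 emitted=3 chunks_done=1
Byte 8 = '5': mode=SIZE remaining=0 emitted=3 chunks_done=1
Byte 9 = 0x0D: mode=SIZE_CR remaining=0 emitted=3 chunks_done=1
Byte 10 = 0x0A: mode=DATA remaining=5 emitted=3 chunks_done=1

Answer: DATA 5 3 1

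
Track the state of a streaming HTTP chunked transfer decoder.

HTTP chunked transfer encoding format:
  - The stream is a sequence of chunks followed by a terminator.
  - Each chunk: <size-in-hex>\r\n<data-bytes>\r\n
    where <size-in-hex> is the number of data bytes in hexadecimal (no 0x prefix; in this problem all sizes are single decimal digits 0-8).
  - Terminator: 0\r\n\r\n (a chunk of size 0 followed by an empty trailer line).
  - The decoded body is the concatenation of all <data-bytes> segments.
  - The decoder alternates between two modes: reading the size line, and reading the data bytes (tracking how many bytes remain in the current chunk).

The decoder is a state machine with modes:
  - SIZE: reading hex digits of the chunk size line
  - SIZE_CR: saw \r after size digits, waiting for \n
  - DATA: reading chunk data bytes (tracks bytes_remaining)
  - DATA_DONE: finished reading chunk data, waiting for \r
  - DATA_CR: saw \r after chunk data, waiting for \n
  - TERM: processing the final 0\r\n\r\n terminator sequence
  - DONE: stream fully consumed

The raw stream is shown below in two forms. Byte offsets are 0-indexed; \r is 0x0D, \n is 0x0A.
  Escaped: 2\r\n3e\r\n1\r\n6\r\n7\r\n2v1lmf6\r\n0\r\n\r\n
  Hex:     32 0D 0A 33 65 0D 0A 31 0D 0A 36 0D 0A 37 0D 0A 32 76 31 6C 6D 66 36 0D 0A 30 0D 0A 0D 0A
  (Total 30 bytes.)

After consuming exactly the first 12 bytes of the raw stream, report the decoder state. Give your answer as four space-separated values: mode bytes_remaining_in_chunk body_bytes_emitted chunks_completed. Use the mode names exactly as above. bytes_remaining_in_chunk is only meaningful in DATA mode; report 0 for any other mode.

Answer: DATA_CR 0 3 1

Derivation:
Byte 0 = '2': mode=SIZE remaining=0 emitted=0 chunks_done=0
Byte 1 = 0x0D: mode=SIZE_CR remaining=0 emitted=0 chunks_done=0
Byte 2 = 0x0A: mode=DATA remaining=2 emitted=0 chunks_done=0
Byte 3 = '3': mode=DATA remaining=1 emitted=1 chunks_done=0
Byte 4 = 'e': mode=DATA_DONE remaining=0 emitted=2 chunks_done=0
Byte 5 = 0x0D: mode=DATA_CR remaining=0 emitted=2 chunks_done=0
Byte 6 = 0x0A: mode=SIZE remaining=0 emitted=2 chunks_done=1
Byte 7 = '1': mode=SIZE remaining=0 emitted=2 chunks_done=1
Byte 8 = 0x0D: mode=SIZE_CR remaining=0 emitted=2 chunks_done=1
Byte 9 = 0x0A: mode=DATA remaining=1 emitted=2 chunks_done=1
Byte 10 = '6': mode=DATA_DONE remaining=0 emitted=3 chunks_done=1
Byte 11 = 0x0D: mode=DATA_CR remaining=0 emitted=3 chunks_done=1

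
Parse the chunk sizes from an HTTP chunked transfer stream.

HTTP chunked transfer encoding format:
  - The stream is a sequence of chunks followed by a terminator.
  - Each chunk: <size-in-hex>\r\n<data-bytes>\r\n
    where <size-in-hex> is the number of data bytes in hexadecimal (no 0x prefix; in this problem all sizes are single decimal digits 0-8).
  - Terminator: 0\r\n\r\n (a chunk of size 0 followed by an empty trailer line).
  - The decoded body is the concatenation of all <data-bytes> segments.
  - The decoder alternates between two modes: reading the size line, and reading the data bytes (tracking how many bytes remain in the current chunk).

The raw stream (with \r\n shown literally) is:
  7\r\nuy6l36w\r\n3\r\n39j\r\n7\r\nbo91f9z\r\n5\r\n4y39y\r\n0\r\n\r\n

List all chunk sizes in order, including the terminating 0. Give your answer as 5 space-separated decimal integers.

Answer: 7 3 7 5 0

Derivation:
Chunk 1: stream[0..1]='7' size=0x7=7, data at stream[3..10]='uy6l36w' -> body[0..7], body so far='uy6l36w'
Chunk 2: stream[12..13]='3' size=0x3=3, data at stream[15..18]='39j' -> body[7..10], body so far='uy6l36w39j'
Chunk 3: stream[20..21]='7' size=0x7=7, data at stream[23..30]='bo91f9z' -> body[10..17], body so far='uy6l36w39jbo91f9z'
Chunk 4: stream[32..33]='5' size=0x5=5, data at stream[35..40]='4y39y' -> body[17..22], body so far='uy6l36w39jbo91f9z4y39y'
Chunk 5: stream[42..43]='0' size=0 (terminator). Final body='uy6l36w39jbo91f9z4y39y' (22 bytes)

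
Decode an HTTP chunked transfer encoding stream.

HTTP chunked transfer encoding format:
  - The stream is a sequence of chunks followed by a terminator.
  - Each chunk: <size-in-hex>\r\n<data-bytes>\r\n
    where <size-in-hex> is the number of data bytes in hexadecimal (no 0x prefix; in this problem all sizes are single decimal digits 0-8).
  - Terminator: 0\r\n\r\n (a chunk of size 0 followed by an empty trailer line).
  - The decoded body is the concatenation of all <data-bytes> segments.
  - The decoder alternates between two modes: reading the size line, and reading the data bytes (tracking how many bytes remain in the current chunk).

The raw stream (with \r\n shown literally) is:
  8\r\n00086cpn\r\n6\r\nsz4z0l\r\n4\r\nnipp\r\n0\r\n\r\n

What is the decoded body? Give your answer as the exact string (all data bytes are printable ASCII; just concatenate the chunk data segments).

Chunk 1: stream[0..1]='8' size=0x8=8, data at stream[3..11]='00086cpn' -> body[0..8], body so far='00086cpn'
Chunk 2: stream[13..14]='6' size=0x6=6, data at stream[16..22]='sz4z0l' -> body[8..14], body so far='00086cpnsz4z0l'
Chunk 3: stream[24..25]='4' size=0x4=4, data at stream[27..31]='nipp' -> body[14..18], body so far='00086cpnsz4z0lnipp'
Chunk 4: stream[33..34]='0' size=0 (terminator). Final body='00086cpnsz4z0lnipp' (18 bytes)

Answer: 00086cpnsz4z0lnipp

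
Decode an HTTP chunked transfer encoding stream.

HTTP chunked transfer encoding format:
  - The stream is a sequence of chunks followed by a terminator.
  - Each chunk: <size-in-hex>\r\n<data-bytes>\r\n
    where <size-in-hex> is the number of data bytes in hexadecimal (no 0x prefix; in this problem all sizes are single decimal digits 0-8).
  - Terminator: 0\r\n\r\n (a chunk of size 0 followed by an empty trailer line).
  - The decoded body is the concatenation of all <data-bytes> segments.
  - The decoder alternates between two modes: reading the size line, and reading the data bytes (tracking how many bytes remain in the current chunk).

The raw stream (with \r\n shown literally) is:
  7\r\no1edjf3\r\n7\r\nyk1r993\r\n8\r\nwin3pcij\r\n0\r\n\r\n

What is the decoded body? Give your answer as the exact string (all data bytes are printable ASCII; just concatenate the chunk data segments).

Chunk 1: stream[0..1]='7' size=0x7=7, data at stream[3..10]='o1edjf3' -> body[0..7], body so far='o1edjf3'
Chunk 2: stream[12..13]='7' size=0x7=7, data at stream[15..22]='yk1r993' -> body[7..14], body so far='o1edjf3yk1r993'
Chunk 3: stream[24..25]='8' size=0x8=8, data at stream[27..35]='win3pcij' -> body[14..22], body so far='o1edjf3yk1r993win3pcij'
Chunk 4: stream[37..38]='0' size=0 (terminator). Final body='o1edjf3yk1r993win3pcij' (22 bytes)

Answer: o1edjf3yk1r993win3pcij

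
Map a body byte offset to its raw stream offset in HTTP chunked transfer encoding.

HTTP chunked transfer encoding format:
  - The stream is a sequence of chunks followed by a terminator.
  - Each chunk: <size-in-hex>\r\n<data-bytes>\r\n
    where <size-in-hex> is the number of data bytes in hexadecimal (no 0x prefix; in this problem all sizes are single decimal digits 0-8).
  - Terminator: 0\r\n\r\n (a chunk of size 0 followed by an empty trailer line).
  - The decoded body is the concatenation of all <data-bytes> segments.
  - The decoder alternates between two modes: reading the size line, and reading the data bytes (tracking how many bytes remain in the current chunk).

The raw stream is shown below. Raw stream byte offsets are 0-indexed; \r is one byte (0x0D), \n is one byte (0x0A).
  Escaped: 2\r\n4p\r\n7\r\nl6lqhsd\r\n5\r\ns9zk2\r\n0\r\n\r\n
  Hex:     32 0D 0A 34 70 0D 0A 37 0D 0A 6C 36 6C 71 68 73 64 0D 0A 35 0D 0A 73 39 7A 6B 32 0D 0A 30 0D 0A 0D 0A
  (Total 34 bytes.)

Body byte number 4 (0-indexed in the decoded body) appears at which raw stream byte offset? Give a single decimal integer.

Chunk 1: stream[0..1]='2' size=0x2=2, data at stream[3..5]='4p' -> body[0..2], body so far='4p'
Chunk 2: stream[7..8]='7' size=0x7=7, data at stream[10..17]='l6lqhsd' -> body[2..9], body so far='4pl6lqhsd'
Chunk 3: stream[19..20]='5' size=0x5=5, data at stream[22..27]='s9zk2' -> body[9..14], body so far='4pl6lqhsds9zk2'
Chunk 4: stream[29..30]='0' size=0 (terminator). Final body='4pl6lqhsds9zk2' (14 bytes)
Body byte 4 at stream offset 12

Answer: 12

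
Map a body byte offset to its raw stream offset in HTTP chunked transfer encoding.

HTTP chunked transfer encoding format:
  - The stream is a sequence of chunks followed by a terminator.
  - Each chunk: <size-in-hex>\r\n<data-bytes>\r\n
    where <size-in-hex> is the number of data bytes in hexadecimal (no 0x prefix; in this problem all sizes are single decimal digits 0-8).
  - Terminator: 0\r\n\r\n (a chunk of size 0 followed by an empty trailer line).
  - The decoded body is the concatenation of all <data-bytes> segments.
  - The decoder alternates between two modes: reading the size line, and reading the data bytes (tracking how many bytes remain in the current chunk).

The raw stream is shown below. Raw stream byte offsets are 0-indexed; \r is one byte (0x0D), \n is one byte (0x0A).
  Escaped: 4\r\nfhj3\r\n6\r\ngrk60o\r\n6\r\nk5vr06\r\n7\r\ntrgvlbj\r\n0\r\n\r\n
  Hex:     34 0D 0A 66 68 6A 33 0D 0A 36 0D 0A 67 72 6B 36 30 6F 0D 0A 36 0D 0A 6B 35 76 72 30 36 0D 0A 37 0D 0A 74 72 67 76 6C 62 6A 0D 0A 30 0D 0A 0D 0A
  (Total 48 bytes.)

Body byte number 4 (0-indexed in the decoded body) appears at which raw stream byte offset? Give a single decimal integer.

Chunk 1: stream[0..1]='4' size=0x4=4, data at stream[3..7]='fhj3' -> body[0..4], body so far='fhj3'
Chunk 2: stream[9..10]='6' size=0x6=6, data at stream[12..18]='grk60o' -> body[4..10], body so far='fhj3grk60o'
Chunk 3: stream[20..21]='6' size=0x6=6, data at stream[23..29]='k5vr06' -> body[10..16], body so far='fhj3grk60ok5vr06'
Chunk 4: stream[31..32]='7' size=0x7=7, data at stream[34..41]='trgvlbj' -> body[16..23], body so far='fhj3grk60ok5vr06trgvlbj'
Chunk 5: stream[43..44]='0' size=0 (terminator). Final body='fhj3grk60ok5vr06trgvlbj' (23 bytes)
Body byte 4 at stream offset 12

Answer: 12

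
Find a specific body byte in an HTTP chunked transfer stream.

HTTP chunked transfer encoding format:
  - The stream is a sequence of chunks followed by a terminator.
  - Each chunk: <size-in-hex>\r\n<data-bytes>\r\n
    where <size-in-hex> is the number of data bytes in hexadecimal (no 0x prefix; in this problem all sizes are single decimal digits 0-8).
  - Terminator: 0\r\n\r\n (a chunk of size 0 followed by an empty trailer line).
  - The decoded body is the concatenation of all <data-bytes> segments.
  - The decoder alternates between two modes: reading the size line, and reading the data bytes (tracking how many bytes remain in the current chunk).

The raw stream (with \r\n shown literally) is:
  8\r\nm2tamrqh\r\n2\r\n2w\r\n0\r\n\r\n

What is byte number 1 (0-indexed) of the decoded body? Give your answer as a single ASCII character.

Chunk 1: stream[0..1]='8' size=0x8=8, data at stream[3..11]='m2tamrqh' -> body[0..8], body so far='m2tamrqh'
Chunk 2: stream[13..14]='2' size=0x2=2, data at stream[16..18]='2w' -> body[8..10], body so far='m2tamrqh2w'
Chunk 3: stream[20..21]='0' size=0 (terminator). Final body='m2tamrqh2w' (10 bytes)
Body byte 1 = '2'

Answer: 2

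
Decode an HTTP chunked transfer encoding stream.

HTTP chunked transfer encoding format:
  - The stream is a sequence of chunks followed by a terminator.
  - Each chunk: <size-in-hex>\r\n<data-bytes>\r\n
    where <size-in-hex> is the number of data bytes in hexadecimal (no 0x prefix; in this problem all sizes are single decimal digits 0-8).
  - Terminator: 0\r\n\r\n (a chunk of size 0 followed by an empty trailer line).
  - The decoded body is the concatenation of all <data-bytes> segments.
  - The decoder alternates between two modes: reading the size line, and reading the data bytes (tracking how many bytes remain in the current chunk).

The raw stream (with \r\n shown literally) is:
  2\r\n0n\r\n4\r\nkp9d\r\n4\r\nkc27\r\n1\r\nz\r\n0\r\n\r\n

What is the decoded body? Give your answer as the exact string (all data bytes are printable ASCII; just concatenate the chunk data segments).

Answer: 0nkp9dkc27z

Derivation:
Chunk 1: stream[0..1]='2' size=0x2=2, data at stream[3..5]='0n' -> body[0..2], body so far='0n'
Chunk 2: stream[7..8]='4' size=0x4=4, data at stream[10..14]='kp9d' -> body[2..6], body so far='0nkp9d'
Chunk 3: stream[16..17]='4' size=0x4=4, data at stream[19..23]='kc27' -> body[6..10], body so far='0nkp9dkc27'
Chunk 4: stream[25..26]='1' size=0x1=1, data at stream[28..29]='z' -> body[10..11], body so far='0nkp9dkc27z'
Chunk 5: stream[31..32]='0' size=0 (terminator). Final body='0nkp9dkc27z' (11 bytes)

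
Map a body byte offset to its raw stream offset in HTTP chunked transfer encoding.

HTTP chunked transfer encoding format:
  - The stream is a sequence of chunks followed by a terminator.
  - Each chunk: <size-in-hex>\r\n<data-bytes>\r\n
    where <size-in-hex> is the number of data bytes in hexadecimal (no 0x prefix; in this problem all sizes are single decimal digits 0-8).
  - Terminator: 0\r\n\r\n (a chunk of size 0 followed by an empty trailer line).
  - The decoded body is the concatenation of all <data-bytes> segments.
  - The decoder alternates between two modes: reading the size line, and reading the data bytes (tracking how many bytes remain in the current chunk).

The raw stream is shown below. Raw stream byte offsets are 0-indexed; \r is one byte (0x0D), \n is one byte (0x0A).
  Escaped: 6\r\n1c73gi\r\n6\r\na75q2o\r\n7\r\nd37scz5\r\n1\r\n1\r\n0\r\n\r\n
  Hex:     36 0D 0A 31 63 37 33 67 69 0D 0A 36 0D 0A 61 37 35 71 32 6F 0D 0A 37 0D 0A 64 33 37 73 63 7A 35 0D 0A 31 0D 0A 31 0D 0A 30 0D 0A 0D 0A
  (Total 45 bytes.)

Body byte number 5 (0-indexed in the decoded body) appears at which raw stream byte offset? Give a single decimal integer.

Chunk 1: stream[0..1]='6' size=0x6=6, data at stream[3..9]='1c73gi' -> body[0..6], body so far='1c73gi'
Chunk 2: stream[11..12]='6' size=0x6=6, data at stream[14..20]='a75q2o' -> body[6..12], body so far='1c73gia75q2o'
Chunk 3: stream[22..23]='7' size=0x7=7, data at stream[25..32]='d37scz5' -> body[12..19], body so far='1c73gia75q2od37scz5'
Chunk 4: stream[34..35]='1' size=0x1=1, data at stream[37..38]='1' -> body[19..20], body so far='1c73gia75q2od37scz51'
Chunk 5: stream[40..41]='0' size=0 (terminator). Final body='1c73gia75q2od37scz51' (20 bytes)
Body byte 5 at stream offset 8

Answer: 8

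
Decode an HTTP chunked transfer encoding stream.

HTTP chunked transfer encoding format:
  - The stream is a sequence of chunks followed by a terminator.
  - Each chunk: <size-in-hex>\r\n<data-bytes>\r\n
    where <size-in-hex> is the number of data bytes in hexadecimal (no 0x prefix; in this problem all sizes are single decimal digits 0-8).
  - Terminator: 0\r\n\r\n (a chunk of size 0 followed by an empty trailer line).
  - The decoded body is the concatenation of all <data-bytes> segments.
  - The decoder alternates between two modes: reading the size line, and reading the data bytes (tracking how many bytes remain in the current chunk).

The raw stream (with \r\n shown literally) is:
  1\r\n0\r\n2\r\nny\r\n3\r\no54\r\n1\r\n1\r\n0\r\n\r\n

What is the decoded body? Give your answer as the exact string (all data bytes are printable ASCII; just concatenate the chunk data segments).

Answer: 0nyo541

Derivation:
Chunk 1: stream[0..1]='1' size=0x1=1, data at stream[3..4]='0' -> body[0..1], body so far='0'
Chunk 2: stream[6..7]='2' size=0x2=2, data at stream[9..11]='ny' -> body[1..3], body so far='0ny'
Chunk 3: stream[13..14]='3' size=0x3=3, data at stream[16..19]='o54' -> body[3..6], body so far='0nyo54'
Chunk 4: stream[21..22]='1' size=0x1=1, data at stream[24..25]='1' -> body[6..7], body so far='0nyo541'
Chunk 5: stream[27..28]='0' size=0 (terminator). Final body='0nyo541' (7 bytes)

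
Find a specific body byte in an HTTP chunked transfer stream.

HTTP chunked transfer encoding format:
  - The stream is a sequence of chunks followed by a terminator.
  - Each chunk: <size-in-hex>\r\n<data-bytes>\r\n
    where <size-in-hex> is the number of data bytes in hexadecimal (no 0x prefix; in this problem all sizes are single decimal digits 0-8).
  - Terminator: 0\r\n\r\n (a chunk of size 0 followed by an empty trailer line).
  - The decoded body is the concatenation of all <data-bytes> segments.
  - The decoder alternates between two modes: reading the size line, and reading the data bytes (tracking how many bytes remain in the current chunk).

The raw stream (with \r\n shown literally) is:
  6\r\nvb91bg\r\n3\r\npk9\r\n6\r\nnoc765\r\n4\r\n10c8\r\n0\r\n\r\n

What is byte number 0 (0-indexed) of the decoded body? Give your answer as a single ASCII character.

Chunk 1: stream[0..1]='6' size=0x6=6, data at stream[3..9]='vb91bg' -> body[0..6], body so far='vb91bg'
Chunk 2: stream[11..12]='3' size=0x3=3, data at stream[14..17]='pk9' -> body[6..9], body so far='vb91bgpk9'
Chunk 3: stream[19..20]='6' size=0x6=6, data at stream[22..28]='noc765' -> body[9..15], body so far='vb91bgpk9noc765'
Chunk 4: stream[30..31]='4' size=0x4=4, data at stream[33..37]='10c8' -> body[15..19], body so far='vb91bgpk9noc76510c8'
Chunk 5: stream[39..40]='0' size=0 (terminator). Final body='vb91bgpk9noc76510c8' (19 bytes)
Body byte 0 = 'v'

Answer: v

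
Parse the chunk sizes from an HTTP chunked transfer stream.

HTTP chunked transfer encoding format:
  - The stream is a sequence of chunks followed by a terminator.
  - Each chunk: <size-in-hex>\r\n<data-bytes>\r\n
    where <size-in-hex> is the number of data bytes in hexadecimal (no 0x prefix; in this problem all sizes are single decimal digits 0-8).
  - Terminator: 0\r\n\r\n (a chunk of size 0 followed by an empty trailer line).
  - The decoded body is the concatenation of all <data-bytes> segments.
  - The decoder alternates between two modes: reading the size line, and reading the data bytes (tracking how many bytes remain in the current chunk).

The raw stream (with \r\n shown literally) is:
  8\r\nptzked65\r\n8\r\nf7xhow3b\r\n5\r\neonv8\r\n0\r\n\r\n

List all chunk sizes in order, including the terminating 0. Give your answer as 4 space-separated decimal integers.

Answer: 8 8 5 0

Derivation:
Chunk 1: stream[0..1]='8' size=0x8=8, data at stream[3..11]='ptzked65' -> body[0..8], body so far='ptzked65'
Chunk 2: stream[13..14]='8' size=0x8=8, data at stream[16..24]='f7xhow3b' -> body[8..16], body so far='ptzked65f7xhow3b'
Chunk 3: stream[26..27]='5' size=0x5=5, data at stream[29..34]='eonv8' -> body[16..21], body so far='ptzked65f7xhow3beonv8'
Chunk 4: stream[36..37]='0' size=0 (terminator). Final body='ptzked65f7xhow3beonv8' (21 bytes)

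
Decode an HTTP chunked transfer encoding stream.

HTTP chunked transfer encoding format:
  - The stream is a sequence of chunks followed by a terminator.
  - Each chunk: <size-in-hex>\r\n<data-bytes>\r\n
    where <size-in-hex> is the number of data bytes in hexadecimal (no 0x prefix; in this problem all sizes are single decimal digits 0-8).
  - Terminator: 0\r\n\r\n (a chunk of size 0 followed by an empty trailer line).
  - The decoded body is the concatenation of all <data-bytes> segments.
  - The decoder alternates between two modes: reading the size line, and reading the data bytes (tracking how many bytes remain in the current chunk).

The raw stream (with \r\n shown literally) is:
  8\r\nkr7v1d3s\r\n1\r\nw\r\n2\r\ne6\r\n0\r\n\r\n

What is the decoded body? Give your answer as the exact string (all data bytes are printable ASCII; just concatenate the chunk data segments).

Answer: kr7v1d3swe6

Derivation:
Chunk 1: stream[0..1]='8' size=0x8=8, data at stream[3..11]='kr7v1d3s' -> body[0..8], body so far='kr7v1d3s'
Chunk 2: stream[13..14]='1' size=0x1=1, data at stream[16..17]='w' -> body[8..9], body so far='kr7v1d3sw'
Chunk 3: stream[19..20]='2' size=0x2=2, data at stream[22..24]='e6' -> body[9..11], body so far='kr7v1d3swe6'
Chunk 4: stream[26..27]='0' size=0 (terminator). Final body='kr7v1d3swe6' (11 bytes)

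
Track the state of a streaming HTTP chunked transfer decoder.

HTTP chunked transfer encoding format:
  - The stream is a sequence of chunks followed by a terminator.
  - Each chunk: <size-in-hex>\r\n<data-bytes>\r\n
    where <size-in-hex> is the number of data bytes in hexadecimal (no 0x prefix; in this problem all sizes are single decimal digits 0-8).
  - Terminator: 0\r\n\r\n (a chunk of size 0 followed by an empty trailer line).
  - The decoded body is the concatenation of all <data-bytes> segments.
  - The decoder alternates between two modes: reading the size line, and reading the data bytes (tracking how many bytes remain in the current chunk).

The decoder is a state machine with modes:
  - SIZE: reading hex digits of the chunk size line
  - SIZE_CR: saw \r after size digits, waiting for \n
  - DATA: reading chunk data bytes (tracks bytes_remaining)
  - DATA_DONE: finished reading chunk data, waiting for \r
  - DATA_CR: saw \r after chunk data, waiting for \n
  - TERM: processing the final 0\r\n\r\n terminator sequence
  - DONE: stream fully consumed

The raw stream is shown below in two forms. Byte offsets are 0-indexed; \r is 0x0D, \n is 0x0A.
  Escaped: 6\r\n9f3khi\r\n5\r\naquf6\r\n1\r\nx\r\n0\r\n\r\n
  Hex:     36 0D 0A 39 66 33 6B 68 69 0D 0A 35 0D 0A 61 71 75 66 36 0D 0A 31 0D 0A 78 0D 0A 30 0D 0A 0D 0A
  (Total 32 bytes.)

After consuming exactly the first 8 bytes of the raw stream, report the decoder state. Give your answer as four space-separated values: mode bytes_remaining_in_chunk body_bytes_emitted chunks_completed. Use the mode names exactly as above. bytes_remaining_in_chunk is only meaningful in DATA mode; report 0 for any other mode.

Answer: DATA 1 5 0

Derivation:
Byte 0 = '6': mode=SIZE remaining=0 emitted=0 chunks_done=0
Byte 1 = 0x0D: mode=SIZE_CR remaining=0 emitted=0 chunks_done=0
Byte 2 = 0x0A: mode=DATA remaining=6 emitted=0 chunks_done=0
Byte 3 = '9': mode=DATA remaining=5 emitted=1 chunks_done=0
Byte 4 = 'f': mode=DATA remaining=4 emitted=2 chunks_done=0
Byte 5 = '3': mode=DATA remaining=3 emitted=3 chunks_done=0
Byte 6 = 'k': mode=DATA remaining=2 emitted=4 chunks_done=0
Byte 7 = 'h': mode=DATA remaining=1 emitted=5 chunks_done=0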